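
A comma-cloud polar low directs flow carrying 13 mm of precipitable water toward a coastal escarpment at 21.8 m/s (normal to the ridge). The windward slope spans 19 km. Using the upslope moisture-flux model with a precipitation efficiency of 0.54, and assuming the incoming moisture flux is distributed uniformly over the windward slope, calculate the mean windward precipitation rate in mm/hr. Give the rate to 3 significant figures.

R ≈ 29.0 mm/hr

Incoming column moisture flux per unit ridge length: F = V × PW = 21.8 × 13 = 283.4 mm·m/s.
Spread over the 19 km slope with efficiency ε = 0.54: R = ε·F/W = 0.54 × 283.4 / 19000 m = 8.055e-03 mm/s.
R = 8.055e-03 × 3600 = 29.0 mm/hr.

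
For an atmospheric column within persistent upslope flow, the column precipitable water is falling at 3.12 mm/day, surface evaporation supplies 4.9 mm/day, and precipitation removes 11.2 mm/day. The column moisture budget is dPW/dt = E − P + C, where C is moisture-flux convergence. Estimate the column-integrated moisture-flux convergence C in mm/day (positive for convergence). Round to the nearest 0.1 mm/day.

C ≈ 3.2 mm/day

dPW/dt = -3.12 mm/day.
C = dPW/dt − E + P = (-3.12) − 4.9 + 11.2 = 3.2 mm/day.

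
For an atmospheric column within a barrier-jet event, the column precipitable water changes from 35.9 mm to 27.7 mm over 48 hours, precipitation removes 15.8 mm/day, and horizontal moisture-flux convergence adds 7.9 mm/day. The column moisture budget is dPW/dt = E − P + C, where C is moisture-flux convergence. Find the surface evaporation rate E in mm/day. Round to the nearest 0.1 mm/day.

dPW/dt = (27.7 − 35.9) mm / (48/24 day) = -4.100 mm/day.
E = dPW/dt + P − C = (-4.100) + 15.8 − (7.9) = 3.8 mm/day.

E ≈ 3.8 mm/day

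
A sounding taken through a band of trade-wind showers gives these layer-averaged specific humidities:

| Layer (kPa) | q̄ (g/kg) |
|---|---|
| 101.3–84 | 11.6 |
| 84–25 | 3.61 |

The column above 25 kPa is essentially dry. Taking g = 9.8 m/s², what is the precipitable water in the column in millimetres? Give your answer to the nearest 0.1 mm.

Precipitable water is the column-integrated vapour mass per unit area: PW = (1/g) Σ q̄ Δp, with q in kg/kg and Δp in Pa (1 kg/m² of water = 1 mm).
Layer 101.3–84 kPa: Δp = 173 hPa = 17300 Pa, q̄ = 0.0116 kg/kg → 0.0116 × 17300 / 9.8 = 20.48 mm
Layer 84–25 kPa: Δp = 590 hPa = 59000 Pa, q̄ = 0.00361 kg/kg → 0.00361 × 59000 / 9.8 = 21.73 mm
PW = 20.48 + 21.73 = 42.21 ≈ 42.2 mm.

PW ≈ 42.2 mm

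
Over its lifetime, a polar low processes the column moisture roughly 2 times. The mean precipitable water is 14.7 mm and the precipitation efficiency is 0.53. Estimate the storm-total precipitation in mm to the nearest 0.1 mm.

precipitation ≈ 15.6 mm

Each cycle deposits ε × PW = 0.53 × 14.7 = 7.791 mm.
Over 2 cycles: 2 × 7.791 = 15.6 mm.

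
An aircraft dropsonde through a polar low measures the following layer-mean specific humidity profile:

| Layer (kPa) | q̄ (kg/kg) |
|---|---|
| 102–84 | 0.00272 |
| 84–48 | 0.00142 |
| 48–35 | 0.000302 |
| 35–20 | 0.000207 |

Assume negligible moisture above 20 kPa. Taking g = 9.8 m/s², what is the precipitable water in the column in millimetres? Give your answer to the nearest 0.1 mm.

PW ≈ 10.9 mm

Precipitable water is the column-integrated vapour mass per unit area: PW = (1/g) Σ q̄ Δp, with q in kg/kg and Δp in Pa (1 kg/m² of water = 1 mm).
Layer 102–84 kPa: Δp = 180 hPa = 18000 Pa, q̄ = 0.00272 kg/kg → 0.00272 × 18000 / 9.8 = 5.00 mm
Layer 84–48 kPa: Δp = 360 hPa = 36000 Pa, q̄ = 0.00142 kg/kg → 0.00142 × 36000 / 9.8 = 5.22 mm
Layer 48–35 kPa: Δp = 130 hPa = 13000 Pa, q̄ = 0.000302 kg/kg → 0.000302 × 13000 / 9.8 = 0.40 mm
Layer 35–20 kPa: Δp = 150 hPa = 15000 Pa, q̄ = 0.000207 kg/kg → 0.000207 × 15000 / 9.8 = 0.32 mm
PW = 5.00 + 5.22 + 0.40 + 0.32 = 10.94 ≈ 10.9 mm.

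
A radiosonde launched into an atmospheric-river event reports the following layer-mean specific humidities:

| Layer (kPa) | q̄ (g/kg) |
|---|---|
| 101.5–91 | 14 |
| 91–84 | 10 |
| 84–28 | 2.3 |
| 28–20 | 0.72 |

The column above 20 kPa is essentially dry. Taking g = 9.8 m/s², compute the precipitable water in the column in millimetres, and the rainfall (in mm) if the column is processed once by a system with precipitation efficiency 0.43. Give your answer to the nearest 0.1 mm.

Precipitable water is the column-integrated vapour mass per unit area: PW = (1/g) Σ q̄ Δp, with q in kg/kg and Δp in Pa (1 kg/m² of water = 1 mm).
Layer 101.5–91 kPa: Δp = 105 hPa = 10500 Pa, q̄ = 0.014 kg/kg → 0.014 × 10500 / 9.8 = 15.00 mm
Layer 91–84 kPa: Δp = 70 hPa = 7000 Pa, q̄ = 0.01 kg/kg → 0.01 × 7000 / 9.8 = 7.14 mm
Layer 84–28 kPa: Δp = 560 hPa = 56000 Pa, q̄ = 0.0023 kg/kg → 0.0023 × 56000 / 9.8 = 13.14 mm
Layer 28–20 kPa: Δp = 80 hPa = 8000 Pa, q̄ = 0.00072 kg/kg → 0.00072 × 8000 / 9.8 = 0.59 mm
PW = 15.00 + 7.14 + 13.14 + 0.59 = 35.87 ≈ 35.9 mm.
Rainfall = ε × PW = 0.43 × 35.9 = 15.4 mm.

PW ≈ 35.9 mm; rainfall ≈ 15.4 mm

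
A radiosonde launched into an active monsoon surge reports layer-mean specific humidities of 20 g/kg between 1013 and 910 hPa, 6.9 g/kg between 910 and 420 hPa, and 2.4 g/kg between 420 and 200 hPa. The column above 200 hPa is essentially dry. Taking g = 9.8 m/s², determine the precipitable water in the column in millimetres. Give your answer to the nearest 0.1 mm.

PW ≈ 60.9 mm

Precipitable water is the column-integrated vapour mass per unit area: PW = (1/g) Σ q̄ Δp, with q in kg/kg and Δp in Pa (1 kg/m² of water = 1 mm).
Layer 1013–910 hPa: Δp = 103 hPa = 10300 Pa, q̄ = 0.02 kg/kg → 0.02 × 10300 / 9.8 = 21.02 mm
Layer 910–420 hPa: Δp = 490 hPa = 49000 Pa, q̄ = 0.0069 kg/kg → 0.0069 × 49000 / 9.8 = 34.50 mm
Layer 420–200 hPa: Δp = 220 hPa = 22000 Pa, q̄ = 0.0024 kg/kg → 0.0024 × 22000 / 9.8 = 5.39 mm
PW = 21.02 + 34.50 + 5.39 = 60.91 ≈ 60.9 mm.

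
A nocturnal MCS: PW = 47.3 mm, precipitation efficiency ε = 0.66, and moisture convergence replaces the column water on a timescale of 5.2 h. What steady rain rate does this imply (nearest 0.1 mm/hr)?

Each overturning extracts ε × PW = 0.66 × 47.3 = 31.218 mm.
Rate = ε·PW / τ = 31.218 / 5.2 h = 6.0 mm/hr.

R ≈ 6.0 mm/hr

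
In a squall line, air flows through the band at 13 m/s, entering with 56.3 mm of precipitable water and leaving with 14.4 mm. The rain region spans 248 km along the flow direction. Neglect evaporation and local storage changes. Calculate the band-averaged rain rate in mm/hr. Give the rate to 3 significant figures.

Column moisture flux per unit crosswind length is F = V × PW.
Inflow: F_in = 13 × 56.3 = 731.9 mm·m/s
Outflow: F_out = 13 × 14.4 = 187.2 mm·m/s
Steady-state rate R = (F_in − F_out)/L = (731.9 − 187.2) / 248000 m = 2.196e-03 mm/s.
R = 2.196e-03 × 3600 = 7.91 mm/hr.

R ≈ 7.91 mm/hr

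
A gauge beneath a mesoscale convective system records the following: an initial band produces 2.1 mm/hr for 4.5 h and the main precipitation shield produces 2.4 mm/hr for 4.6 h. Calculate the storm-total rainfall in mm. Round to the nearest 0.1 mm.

total ≈ 20.5 mm

Total = Σ Rᵢ Δtᵢ = 2.1 × 4.5 + 2.4 × 4.6
      = 9.45 + 11.04 = 20.5 mm.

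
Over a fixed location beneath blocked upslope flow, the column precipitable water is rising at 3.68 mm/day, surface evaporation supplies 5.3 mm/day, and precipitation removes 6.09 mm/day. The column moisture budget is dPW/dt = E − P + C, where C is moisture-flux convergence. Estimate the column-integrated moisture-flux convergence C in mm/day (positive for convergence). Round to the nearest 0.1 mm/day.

dPW/dt = +3.68 mm/day.
C = dPW/dt − E + P = (+3.68) − 5.3 + 6.09 = 4.5 mm/day.

C ≈ 4.5 mm/day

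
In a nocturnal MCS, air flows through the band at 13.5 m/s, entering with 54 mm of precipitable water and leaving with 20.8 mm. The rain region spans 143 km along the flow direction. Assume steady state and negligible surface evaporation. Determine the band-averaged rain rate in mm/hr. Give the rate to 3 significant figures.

Column moisture flux per unit crosswind length is F = V × PW.
Inflow: F_in = 13.5 × 54 = 729 mm·m/s
Outflow: F_out = 13.5 × 20.8 = 280.8 mm·m/s
Steady-state rate R = (F_in − F_out)/L = (729 − 280.8) / 143000 m = 3.134e-03 mm/s.
R = 3.134e-03 × 3600 = 11.3 mm/hr.

R ≈ 11.3 mm/hr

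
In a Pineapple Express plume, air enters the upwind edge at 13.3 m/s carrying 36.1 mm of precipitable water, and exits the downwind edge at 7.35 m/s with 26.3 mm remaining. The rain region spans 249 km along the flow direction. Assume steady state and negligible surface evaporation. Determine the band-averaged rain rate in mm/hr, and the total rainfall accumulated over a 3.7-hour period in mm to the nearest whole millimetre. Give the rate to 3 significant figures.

Column moisture flux per unit crosswind length is F = V × PW.
Inflow: F_in = 13.3 × 36.1 = 480.13 mm·m/s
Outflow: F_out = 7.35 × 26.3 = 193.305 mm·m/s
Steady-state rate R = (F_in − F_out)/L = (480.13 − 193.305) / 249000 m = 1.152e-03 mm/s.
R = 1.152e-03 × 3600 = 4.15 mm/hr.
Over 3.7 h: total = 4.15 × 3.7 = 15.355 ≈ 15 mm.

R ≈ 4.15 mm/hr; total ≈ 15 mm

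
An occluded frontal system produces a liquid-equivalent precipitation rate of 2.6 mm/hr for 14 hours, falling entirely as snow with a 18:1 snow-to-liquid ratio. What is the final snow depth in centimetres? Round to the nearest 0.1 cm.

snow depth ≈ 65.5 cm

Liquid-equivalent depth = 2.6 × 14 = 36.4 mm.
Snow depth = 36.4 mm × 18 = 655.2 mm = 65.5 cm.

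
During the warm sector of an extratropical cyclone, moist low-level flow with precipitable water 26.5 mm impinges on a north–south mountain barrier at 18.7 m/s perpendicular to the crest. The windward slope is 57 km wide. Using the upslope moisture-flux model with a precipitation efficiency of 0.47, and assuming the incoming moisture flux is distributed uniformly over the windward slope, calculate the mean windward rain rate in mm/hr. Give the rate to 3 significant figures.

R ≈ 14.7 mm/hr

Incoming column moisture flux per unit ridge length: F = V × PW = 18.7 × 26.5 = 495.55 mm·m/s.
Spread over the 57 km slope with efficiency ε = 0.47: R = ε·F/W = 0.47 × 495.55 / 57000 m = 4.086e-03 mm/s.
R = 4.086e-03 × 3600 = 14.7 mm/hr.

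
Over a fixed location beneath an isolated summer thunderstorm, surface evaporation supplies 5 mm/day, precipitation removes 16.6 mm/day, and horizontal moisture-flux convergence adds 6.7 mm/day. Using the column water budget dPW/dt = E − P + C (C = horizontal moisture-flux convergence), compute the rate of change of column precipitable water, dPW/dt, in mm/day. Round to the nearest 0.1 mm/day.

dPW/dt ≈ -4.9 mm/day

dPW/dt = E − P + C = 5 − 16.6 + (6.7) = -4.9 mm/day.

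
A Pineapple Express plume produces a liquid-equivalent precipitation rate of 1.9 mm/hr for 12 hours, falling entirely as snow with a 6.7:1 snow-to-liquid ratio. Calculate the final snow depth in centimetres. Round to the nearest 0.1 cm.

snow depth ≈ 15.3 cm

Liquid-equivalent depth = 1.9 × 12 = 22.8 mm.
Snow depth = 22.8 mm × 6.7 = 152.76 mm = 15.3 cm.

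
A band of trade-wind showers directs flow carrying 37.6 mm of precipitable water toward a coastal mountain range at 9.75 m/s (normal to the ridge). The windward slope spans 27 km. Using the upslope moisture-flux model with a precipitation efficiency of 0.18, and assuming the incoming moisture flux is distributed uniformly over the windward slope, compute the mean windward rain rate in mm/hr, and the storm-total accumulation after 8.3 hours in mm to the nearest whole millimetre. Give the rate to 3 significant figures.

R ≈ 8.80 mm/hr; total ≈ 73 mm

Incoming column moisture flux per unit ridge length: F = V × PW = 9.75 × 37.6 = 366.6 mm·m/s.
Spread over the 27 km slope with efficiency ε = 0.18: R = ε·F/W = 0.18 × 366.6 / 27000 m = 2.444e-03 mm/s.
R = 2.444e-03 × 3600 = 8.80 mm/hr.
Over 8.3 h: total = 8.80 × 8.3 = 73.04 ≈ 73 mm.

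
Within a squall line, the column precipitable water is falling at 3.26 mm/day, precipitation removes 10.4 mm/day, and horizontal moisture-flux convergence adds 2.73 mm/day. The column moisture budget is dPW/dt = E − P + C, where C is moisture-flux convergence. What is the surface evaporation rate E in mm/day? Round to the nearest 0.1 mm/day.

dPW/dt = -3.26 mm/day.
E = dPW/dt + P − C = (-3.26) + 10.4 − (2.73) = 4.4 mm/day.

E ≈ 4.4 mm/day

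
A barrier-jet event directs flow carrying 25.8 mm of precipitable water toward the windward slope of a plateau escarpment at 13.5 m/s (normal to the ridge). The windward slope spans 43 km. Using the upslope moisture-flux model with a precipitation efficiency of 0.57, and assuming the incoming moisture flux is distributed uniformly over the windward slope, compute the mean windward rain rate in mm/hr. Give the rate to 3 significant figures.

Incoming column moisture flux per unit ridge length: F = V × PW = 13.5 × 25.8 = 348.3 mm·m/s.
Spread over the 43 km slope with efficiency ε = 0.57: R = ε·F/W = 0.57 × 348.3 / 43000 m = 4.617e-03 mm/s.
R = 4.617e-03 × 3600 = 16.6 mm/hr.

R ≈ 16.6 mm/hr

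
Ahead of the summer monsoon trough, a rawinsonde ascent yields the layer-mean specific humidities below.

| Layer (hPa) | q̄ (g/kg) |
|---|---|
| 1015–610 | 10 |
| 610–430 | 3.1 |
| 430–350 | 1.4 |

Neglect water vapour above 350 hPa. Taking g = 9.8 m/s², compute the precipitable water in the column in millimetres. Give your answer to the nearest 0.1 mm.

Precipitable water is the column-integrated vapour mass per unit area: PW = (1/g) Σ q̄ Δp, with q in kg/kg and Δp in Pa (1 kg/m² of water = 1 mm).
Layer 1015–610 hPa: Δp = 405 hPa = 40500 Pa, q̄ = 0.01 kg/kg → 0.01 × 40500 / 9.8 = 41.33 mm
Layer 610–430 hPa: Δp = 180 hPa = 18000 Pa, q̄ = 0.0031 kg/kg → 0.0031 × 18000 / 9.8 = 5.69 mm
Layer 430–350 hPa: Δp = 80 hPa = 8000 Pa, q̄ = 0.0014 kg/kg → 0.0014 × 8000 / 9.8 = 1.14 mm
PW = 41.33 + 5.69 + 1.14 = 48.16 ≈ 48.2 mm.

PW ≈ 48.2 mm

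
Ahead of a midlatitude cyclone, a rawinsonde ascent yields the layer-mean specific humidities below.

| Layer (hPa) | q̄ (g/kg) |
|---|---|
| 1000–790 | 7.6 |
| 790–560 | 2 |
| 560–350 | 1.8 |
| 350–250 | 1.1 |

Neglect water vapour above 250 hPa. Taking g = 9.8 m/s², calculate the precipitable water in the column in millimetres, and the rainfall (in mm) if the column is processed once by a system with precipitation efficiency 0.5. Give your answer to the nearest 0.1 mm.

Precipitable water is the column-integrated vapour mass per unit area: PW = (1/g) Σ q̄ Δp, with q in kg/kg and Δp in Pa (1 kg/m² of water = 1 mm).
Layer 1000–790 hPa: Δp = 210 hPa = 21000 Pa, q̄ = 0.0076 kg/kg → 0.0076 × 21000 / 9.8 = 16.29 mm
Layer 790–560 hPa: Δp = 230 hPa = 23000 Pa, q̄ = 0.002 kg/kg → 0.002 × 23000 / 9.8 = 4.69 mm
Layer 560–350 hPa: Δp = 210 hPa = 21000 Pa, q̄ = 0.0018 kg/kg → 0.0018 × 21000 / 9.8 = 3.86 mm
Layer 350–250 hPa: Δp = 100 hPa = 10000 Pa, q̄ = 0.0011 kg/kg → 0.0011 × 10000 / 9.8 = 1.12 mm
PW = 16.29 + 4.69 + 3.86 + 1.12 = 25.96 ≈ 26.0 mm.
Rainfall = ε × PW = 0.5 × 26.0 = 13.0 mm.

PW ≈ 26.0 mm; rainfall ≈ 13.0 mm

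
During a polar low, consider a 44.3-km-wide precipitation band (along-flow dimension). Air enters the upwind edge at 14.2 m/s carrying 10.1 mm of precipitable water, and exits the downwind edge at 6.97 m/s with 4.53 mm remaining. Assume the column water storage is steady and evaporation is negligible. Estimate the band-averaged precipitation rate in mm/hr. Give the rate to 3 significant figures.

R ≈ 9.09 mm/hr

Column moisture flux per unit crosswind length is F = V × PW.
Inflow: F_in = 14.2 × 10.1 = 143.42 mm·m/s
Outflow: F_out = 6.97 × 4.53 = 31.5741 mm·m/s
Steady-state rate R = (F_in − F_out)/L = (143.42 − 31.5741) / 44300 m = 2.525e-03 mm/s.
R = 2.525e-03 × 3600 = 9.09 mm/hr.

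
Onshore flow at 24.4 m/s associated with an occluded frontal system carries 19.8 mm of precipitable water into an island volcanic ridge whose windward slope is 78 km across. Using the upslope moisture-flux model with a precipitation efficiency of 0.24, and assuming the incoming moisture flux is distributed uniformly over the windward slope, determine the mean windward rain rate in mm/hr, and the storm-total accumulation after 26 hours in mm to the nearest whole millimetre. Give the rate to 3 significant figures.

Incoming column moisture flux per unit ridge length: F = V × PW = 24.4 × 19.8 = 483.12 mm·m/s.
Spread over the 78 km slope with efficiency ε = 0.24: R = ε·F/W = 0.24 × 483.12 / 78000 m = 1.487e-03 mm/s.
R = 1.487e-03 × 3600 = 5.35 mm/hr.
Over 26 h: total = 5.35 × 26 = 139.1 ≈ 139 mm.

R ≈ 5.35 mm/hr; total ≈ 139 mm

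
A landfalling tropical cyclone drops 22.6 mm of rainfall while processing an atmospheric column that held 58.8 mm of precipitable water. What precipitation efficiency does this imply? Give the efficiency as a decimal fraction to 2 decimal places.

ε = rainfall / PW = 22.6 / 58.8 = 0.38.

ε ≈ 0.38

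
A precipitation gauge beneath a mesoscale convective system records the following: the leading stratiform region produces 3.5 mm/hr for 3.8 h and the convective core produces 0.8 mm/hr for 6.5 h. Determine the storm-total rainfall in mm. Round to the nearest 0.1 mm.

Total = Σ Rᵢ Δtᵢ = 3.5 × 3.8 + 0.8 × 6.5
      = 13.3 + 5.2 = 18.5 mm.

total ≈ 18.5 mm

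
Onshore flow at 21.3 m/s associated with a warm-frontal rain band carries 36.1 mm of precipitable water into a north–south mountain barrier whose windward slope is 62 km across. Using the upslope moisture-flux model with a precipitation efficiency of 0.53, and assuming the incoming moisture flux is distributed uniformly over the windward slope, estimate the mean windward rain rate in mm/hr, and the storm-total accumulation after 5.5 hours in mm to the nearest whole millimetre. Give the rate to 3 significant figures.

Incoming column moisture flux per unit ridge length: F = V × PW = 21.3 × 36.1 = 768.93 mm·m/s.
Spread over the 62 km slope with efficiency ε = 0.53: R = ε·F/W = 0.53 × 768.93 / 62000 m = 6.573e-03 mm/s.
R = 6.573e-03 × 3600 = 23.7 mm/hr.
Over 5.5 h: total = 23.7 × 5.5 = 130.35 ≈ 130 mm.

R ≈ 23.7 mm/hr; total ≈ 130 mm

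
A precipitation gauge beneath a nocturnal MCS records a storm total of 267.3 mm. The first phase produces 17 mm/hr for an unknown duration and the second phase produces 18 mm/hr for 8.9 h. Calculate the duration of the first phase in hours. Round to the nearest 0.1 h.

Known phases: 18 × 8.9 = 160.2 mm.
Remaining depth = 267.3 − 160.2 = 107.1 mm.
Duration = 107.1 / 17 = 6.3 h.

duration ≈ 6.3 h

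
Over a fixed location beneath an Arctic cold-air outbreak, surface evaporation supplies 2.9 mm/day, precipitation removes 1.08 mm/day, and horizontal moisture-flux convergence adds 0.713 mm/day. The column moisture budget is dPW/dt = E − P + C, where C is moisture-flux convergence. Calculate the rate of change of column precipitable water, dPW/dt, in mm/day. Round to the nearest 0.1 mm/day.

dPW/dt = E − P + C = 2.9 − 1.08 + (0.713) = 2.5 mm/day.

dPW/dt ≈ 2.5 mm/day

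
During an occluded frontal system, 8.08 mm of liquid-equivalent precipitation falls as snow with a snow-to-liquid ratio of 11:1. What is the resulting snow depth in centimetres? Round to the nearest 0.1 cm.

Snow depth = liquid × ratio = 8.08 mm × 11 = 88.88 mm = 8.9 cm.

snow depth ≈ 8.9 cm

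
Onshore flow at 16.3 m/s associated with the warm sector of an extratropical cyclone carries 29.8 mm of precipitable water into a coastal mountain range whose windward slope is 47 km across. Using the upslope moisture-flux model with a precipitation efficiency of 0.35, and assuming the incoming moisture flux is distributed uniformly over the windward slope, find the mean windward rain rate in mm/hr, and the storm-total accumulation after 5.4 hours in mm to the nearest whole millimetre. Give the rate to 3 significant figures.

R ≈ 13.0 mm/hr; total ≈ 70 mm

Incoming column moisture flux per unit ridge length: F = V × PW = 16.3 × 29.8 = 485.74 mm·m/s.
Spread over the 47 km slope with efficiency ε = 0.35: R = ε·F/W = 0.35 × 485.74 / 47000 m = 3.617e-03 mm/s.
R = 3.617e-03 × 3600 = 13.0 mm/hr.
Over 5.4 h: total = 13.0 × 5.4 = 70.2 ≈ 70 mm.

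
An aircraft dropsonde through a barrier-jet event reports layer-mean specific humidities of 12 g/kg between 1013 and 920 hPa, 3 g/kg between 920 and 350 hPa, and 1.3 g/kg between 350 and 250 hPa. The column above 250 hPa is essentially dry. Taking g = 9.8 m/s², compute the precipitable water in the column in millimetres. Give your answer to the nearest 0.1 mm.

Precipitable water is the column-integrated vapour mass per unit area: PW = (1/g) Σ q̄ Δp, with q in kg/kg and Δp in Pa (1 kg/m² of water = 1 mm).
Layer 1013–920 hPa: Δp = 93 hPa = 9300 Pa, q̄ = 0.012 kg/kg → 0.012 × 9300 / 9.8 = 11.39 mm
Layer 920–350 hPa: Δp = 570 hPa = 57000 Pa, q̄ = 0.003 kg/kg → 0.003 × 57000 / 9.8 = 17.45 mm
Layer 350–250 hPa: Δp = 100 hPa = 10000 Pa, q̄ = 0.0013 kg/kg → 0.0013 × 10000 / 9.8 = 1.33 mm
PW = 11.39 + 17.45 + 1.33 = 30.17 ≈ 30.2 mm.

PW ≈ 30.2 mm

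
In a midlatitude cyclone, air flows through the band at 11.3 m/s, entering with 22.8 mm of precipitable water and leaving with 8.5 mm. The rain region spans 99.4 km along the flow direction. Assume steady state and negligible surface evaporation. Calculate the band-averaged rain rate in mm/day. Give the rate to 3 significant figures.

R ≈ 140 mm/day

Column moisture flux per unit crosswind length is F = V × PW.
Inflow: F_in = 11.3 × 22.8 = 257.64 mm·m/s
Outflow: F_out = 11.3 × 8.5 = 96.05 mm·m/s
Steady-state rate R = (F_in − F_out)/L = (257.64 − 96.05) / 99400 m = 1.626e-03 mm/s.
R = 1.626e-03 × 3600 × 24 = 140 mm/day.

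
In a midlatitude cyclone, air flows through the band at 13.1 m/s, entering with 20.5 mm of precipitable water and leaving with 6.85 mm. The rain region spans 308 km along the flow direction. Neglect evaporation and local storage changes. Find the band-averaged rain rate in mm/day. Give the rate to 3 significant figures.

Column moisture flux per unit crosswind length is F = V × PW.
Inflow: F_in = 13.1 × 20.5 = 268.55 mm·m/s
Outflow: F_out = 13.1 × 6.85 = 89.735 mm·m/s
Steady-state rate R = (F_in − F_out)/L = (268.55 − 89.735) / 308000 m = 5.806e-04 mm/s.
R = 5.806e-04 × 3600 × 24 = 50.2 mm/day.

R ≈ 50.2 mm/day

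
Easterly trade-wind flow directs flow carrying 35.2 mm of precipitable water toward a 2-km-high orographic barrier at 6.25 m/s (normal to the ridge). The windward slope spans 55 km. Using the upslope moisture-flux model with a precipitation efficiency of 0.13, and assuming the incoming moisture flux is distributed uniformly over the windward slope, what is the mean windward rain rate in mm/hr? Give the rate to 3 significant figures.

Incoming column moisture flux per unit ridge length: F = V × PW = 6.25 × 35.2 = 220 mm·m/s.
Spread over the 55 km slope with efficiency ε = 0.13: R = ε·F/W = 0.13 × 220 / 55000 m = 5.200e-04 mm/s.
R = 5.200e-04 × 3600 = 1.87 mm/hr.

R ≈ 1.87 mm/hr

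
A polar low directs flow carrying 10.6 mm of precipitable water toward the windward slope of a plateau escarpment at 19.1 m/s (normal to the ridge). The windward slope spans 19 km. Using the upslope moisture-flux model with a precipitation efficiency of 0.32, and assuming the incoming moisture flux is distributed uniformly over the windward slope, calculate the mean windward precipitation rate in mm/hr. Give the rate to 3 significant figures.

Incoming column moisture flux per unit ridge length: F = V × PW = 19.1 × 10.6 = 202.46 mm·m/s.
Spread over the 19 km slope with efficiency ε = 0.32: R = ε·F/W = 0.32 × 202.46 / 19000 m = 3.410e-03 mm/s.
R = 3.410e-03 × 3600 = 12.3 mm/hr.

R ≈ 12.3 mm/hr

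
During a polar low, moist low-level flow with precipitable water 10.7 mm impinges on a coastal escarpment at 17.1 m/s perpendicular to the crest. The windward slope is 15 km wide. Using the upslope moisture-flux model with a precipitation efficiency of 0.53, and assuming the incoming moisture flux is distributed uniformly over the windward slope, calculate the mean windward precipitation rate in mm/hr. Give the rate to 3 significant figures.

Incoming column moisture flux per unit ridge length: F = V × PW = 17.1 × 10.7 = 182.97 mm·m/s.
Spread over the 15 km slope with efficiency ε = 0.53: R = ε·F/W = 0.53 × 182.97 / 15000 m = 6.465e-03 mm/s.
R = 6.465e-03 × 3600 = 23.3 mm/hr.

R ≈ 23.3 mm/hr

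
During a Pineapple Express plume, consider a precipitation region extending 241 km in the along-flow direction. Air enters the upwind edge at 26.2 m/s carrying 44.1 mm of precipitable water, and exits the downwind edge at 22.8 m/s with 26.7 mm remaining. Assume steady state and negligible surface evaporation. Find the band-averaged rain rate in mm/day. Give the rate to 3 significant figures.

Column moisture flux per unit crosswind length is F = V × PW.
Inflow: F_in = 26.2 × 44.1 = 1155.42 mm·m/s
Outflow: F_out = 22.8 × 26.7 = 608.76 mm·m/s
Steady-state rate R = (F_in − F_out)/L = (1155.42 − 608.76) / 241000 m = 2.268e-03 mm/s.
R = 2.268e-03 × 3600 × 24 = 196 mm/day.

R ≈ 196 mm/day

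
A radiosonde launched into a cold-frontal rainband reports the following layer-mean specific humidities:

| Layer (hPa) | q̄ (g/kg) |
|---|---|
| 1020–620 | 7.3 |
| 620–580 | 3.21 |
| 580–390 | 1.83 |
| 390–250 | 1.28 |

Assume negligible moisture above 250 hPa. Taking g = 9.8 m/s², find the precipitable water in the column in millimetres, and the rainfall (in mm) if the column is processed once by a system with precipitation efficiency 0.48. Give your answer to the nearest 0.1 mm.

Precipitable water is the column-integrated vapour mass per unit area: PW = (1/g) Σ q̄ Δp, with q in kg/kg and Δp in Pa (1 kg/m² of water = 1 mm).
Layer 1020–620 hPa: Δp = 400 hPa = 40000 Pa, q̄ = 0.0073 kg/kg → 0.0073 × 40000 / 9.8 = 29.80 mm
Layer 620–580 hPa: Δp = 40 hPa = 4000 Pa, q̄ = 0.00321 kg/kg → 0.00321 × 4000 / 9.8 = 1.31 mm
Layer 580–390 hPa: Δp = 190 hPa = 19000 Pa, q̄ = 0.00183 kg/kg → 0.00183 × 19000 / 9.8 = 3.55 mm
Layer 390–250 hPa: Δp = 140 hPa = 14000 Pa, q̄ = 0.00128 kg/kg → 0.00128 × 14000 / 9.8 = 1.83 mm
PW = 29.80 + 1.31 + 3.55 + 1.83 = 36.49 ≈ 36.5 mm.
Rainfall = ε × PW = 0.48 × 36.5 = 17.5 mm.

PW ≈ 36.5 mm; rainfall ≈ 17.5 mm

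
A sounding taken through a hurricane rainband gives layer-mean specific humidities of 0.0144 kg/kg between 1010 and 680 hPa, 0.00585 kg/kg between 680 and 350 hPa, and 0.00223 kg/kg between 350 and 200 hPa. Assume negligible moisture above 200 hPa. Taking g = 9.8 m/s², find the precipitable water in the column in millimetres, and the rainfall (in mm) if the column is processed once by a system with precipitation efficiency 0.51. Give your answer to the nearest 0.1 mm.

PW ≈ 71.6 mm; rainfall ≈ 36.5 mm

Precipitable water is the column-integrated vapour mass per unit area: PW = (1/g) Σ q̄ Δp, with q in kg/kg and Δp in Pa (1 kg/m² of water = 1 mm).
Layer 1010–680 hPa: Δp = 330 hPa = 33000 Pa, q̄ = 0.0144 kg/kg → 0.0144 × 33000 / 9.8 = 48.49 mm
Layer 680–350 hPa: Δp = 330 hPa = 33000 Pa, q̄ = 0.00585 kg/kg → 0.00585 × 33000 / 9.8 = 19.70 mm
Layer 350–200 hPa: Δp = 150 hPa = 15000 Pa, q̄ = 0.00223 kg/kg → 0.00223 × 15000 / 9.8 = 3.41 mm
PW = 48.49 + 19.70 + 3.41 = 71.60 ≈ 71.6 mm.
Rainfall = ε × PW = 0.51 × 71.6 = 36.5 mm.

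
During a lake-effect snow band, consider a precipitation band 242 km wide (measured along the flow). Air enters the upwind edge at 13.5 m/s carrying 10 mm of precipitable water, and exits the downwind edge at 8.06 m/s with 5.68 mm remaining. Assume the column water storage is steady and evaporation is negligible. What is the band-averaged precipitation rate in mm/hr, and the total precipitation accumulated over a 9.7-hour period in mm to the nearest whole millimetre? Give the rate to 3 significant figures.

R ≈ 1.33 mm/hr; total ≈ 13 mm

Column moisture flux per unit crosswind length is F = V × PW.
Inflow: F_in = 13.5 × 10 = 135 mm·m/s
Outflow: F_out = 8.06 × 5.68 = 45.7808 mm·m/s
Steady-state rate R = (F_in − F_out)/L = (135 − 45.7808) / 242000 m = 3.687e-04 mm/s.
R = 3.687e-04 × 3600 = 1.33 mm/hr.
Over 9.7 h: total = 1.33 × 9.7 = 12.901 ≈ 13 mm.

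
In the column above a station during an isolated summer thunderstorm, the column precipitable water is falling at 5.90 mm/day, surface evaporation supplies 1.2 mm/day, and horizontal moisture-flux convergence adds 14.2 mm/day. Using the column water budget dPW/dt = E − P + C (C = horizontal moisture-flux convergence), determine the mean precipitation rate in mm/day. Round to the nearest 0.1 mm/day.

dPW/dt = -5.90 mm/day.
P = E + C − dPW/dt = 1.2 + (14.2) − (-5.90) = 21.3 mm/day.

P ≈ 21.3 mm/day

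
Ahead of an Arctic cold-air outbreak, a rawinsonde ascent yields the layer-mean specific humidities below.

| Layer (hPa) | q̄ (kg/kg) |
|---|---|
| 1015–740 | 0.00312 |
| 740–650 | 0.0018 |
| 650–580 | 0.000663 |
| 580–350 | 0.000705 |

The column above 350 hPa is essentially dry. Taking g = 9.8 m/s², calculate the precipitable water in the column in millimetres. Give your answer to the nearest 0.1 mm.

PW ≈ 12.5 mm

Precipitable water is the column-integrated vapour mass per unit area: PW = (1/g) Σ q̄ Δp, with q in kg/kg and Δp in Pa (1 kg/m² of water = 1 mm).
Layer 1015–740 hPa: Δp = 275 hPa = 27500 Pa, q̄ = 0.00312 kg/kg → 0.00312 × 27500 / 9.8 = 8.76 mm
Layer 740–650 hPa: Δp = 90 hPa = 9000 Pa, q̄ = 0.0018 kg/kg → 0.0018 × 9000 / 9.8 = 1.65 mm
Layer 650–580 hPa: Δp = 70 hPa = 7000 Pa, q̄ = 0.000663 kg/kg → 0.000663 × 7000 / 9.8 = 0.47 mm
Layer 580–350 hPa: Δp = 230 hPa = 23000 Pa, q̄ = 0.000705 kg/kg → 0.000705 × 23000 / 9.8 = 1.65 mm
PW = 8.76 + 1.65 + 0.47 + 1.65 = 12.53 ≈ 12.5 mm.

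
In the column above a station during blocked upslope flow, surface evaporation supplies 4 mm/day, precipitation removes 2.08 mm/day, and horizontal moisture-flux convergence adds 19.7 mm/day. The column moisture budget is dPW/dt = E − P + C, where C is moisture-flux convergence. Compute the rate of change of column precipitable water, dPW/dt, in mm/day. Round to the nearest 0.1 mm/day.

dPW/dt = E − P + C = 4 − 2.08 + (19.7) = 21.6 mm/day.

dPW/dt ≈ 21.6 mm/day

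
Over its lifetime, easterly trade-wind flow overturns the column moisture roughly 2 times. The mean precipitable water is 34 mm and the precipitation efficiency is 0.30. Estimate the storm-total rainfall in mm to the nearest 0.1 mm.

rainfall ≈ 20.4 mm

Each cycle deposits ε × PW = 0.30 × 34 = 10.2 mm.
Over 2 cycles: 2 × 10.2 = 20.4 mm.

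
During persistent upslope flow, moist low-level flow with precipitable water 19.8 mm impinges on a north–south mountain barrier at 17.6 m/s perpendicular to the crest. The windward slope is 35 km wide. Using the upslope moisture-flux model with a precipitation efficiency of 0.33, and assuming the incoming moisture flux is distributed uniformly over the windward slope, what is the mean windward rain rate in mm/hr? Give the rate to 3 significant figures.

R ≈ 11.8 mm/hr

Incoming column moisture flux per unit ridge length: F = V × PW = 17.6 × 19.8 = 348.48 mm·m/s.
Spread over the 35 km slope with efficiency ε = 0.33: R = ε·F/W = 0.33 × 348.48 / 35000 m = 3.286e-03 mm/s.
R = 3.286e-03 × 3600 = 11.8 mm/hr.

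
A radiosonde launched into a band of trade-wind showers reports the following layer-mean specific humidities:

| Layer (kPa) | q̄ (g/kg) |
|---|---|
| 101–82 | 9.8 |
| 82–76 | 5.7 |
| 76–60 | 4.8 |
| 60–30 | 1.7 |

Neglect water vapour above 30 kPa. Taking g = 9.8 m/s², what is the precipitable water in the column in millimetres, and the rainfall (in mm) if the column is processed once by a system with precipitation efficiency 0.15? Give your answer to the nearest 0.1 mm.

PW ≈ 35.5 mm; rainfall ≈ 5.3 mm

Precipitable water is the column-integrated vapour mass per unit area: PW = (1/g) Σ q̄ Δp, with q in kg/kg and Δp in Pa (1 kg/m² of water = 1 mm).
Layer 101–82 kPa: Δp = 190 hPa = 19000 Pa, q̄ = 0.0098 kg/kg → 0.0098 × 19000 / 9.8 = 19.00 mm
Layer 82–76 kPa: Δp = 60 hPa = 6000 Pa, q̄ = 0.0057 kg/kg → 0.0057 × 6000 / 9.8 = 3.49 mm
Layer 76–60 kPa: Δp = 160 hPa = 16000 Pa, q̄ = 0.0048 kg/kg → 0.0048 × 16000 / 9.8 = 7.84 mm
Layer 60–30 kPa: Δp = 300 hPa = 30000 Pa, q̄ = 0.0017 kg/kg → 0.0017 × 30000 / 9.8 = 5.20 mm
PW = 19.00 + 3.49 + 7.84 + 5.20 = 35.53 ≈ 35.5 mm.
Rainfall = ε × PW = 0.15 × 35.5 = 5.3 mm.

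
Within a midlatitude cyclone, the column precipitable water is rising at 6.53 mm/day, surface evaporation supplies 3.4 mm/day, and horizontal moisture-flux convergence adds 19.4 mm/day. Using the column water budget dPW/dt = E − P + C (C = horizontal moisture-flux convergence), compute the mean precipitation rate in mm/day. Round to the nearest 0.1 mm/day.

dPW/dt = +6.53 mm/day.
P = E + C − dPW/dt = 3.4 + (19.4) − (+6.53) = 16.3 mm/day.

P ≈ 16.3 mm/day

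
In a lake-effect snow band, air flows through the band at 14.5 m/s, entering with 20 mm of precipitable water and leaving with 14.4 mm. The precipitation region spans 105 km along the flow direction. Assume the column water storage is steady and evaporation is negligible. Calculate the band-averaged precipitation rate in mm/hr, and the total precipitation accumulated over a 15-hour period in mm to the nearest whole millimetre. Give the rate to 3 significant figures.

R ≈ 2.78 mm/hr; total ≈ 42 mm

Column moisture flux per unit crosswind length is F = V × PW.
Inflow: F_in = 14.5 × 20 = 290 mm·m/s
Outflow: F_out = 14.5 × 14.4 = 208.8 mm·m/s
Steady-state rate R = (F_in − F_out)/L = (290 − 208.8) / 105000 m = 7.733e-04 mm/s.
R = 7.733e-04 × 3600 = 2.78 mm/hr.
Over 15 h: total = 2.78 × 15 = 41.7 ≈ 42 mm.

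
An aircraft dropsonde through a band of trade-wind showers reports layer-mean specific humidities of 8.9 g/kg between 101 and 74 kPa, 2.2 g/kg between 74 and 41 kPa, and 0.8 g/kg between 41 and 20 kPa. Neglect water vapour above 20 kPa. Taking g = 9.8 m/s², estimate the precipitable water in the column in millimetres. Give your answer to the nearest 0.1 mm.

Precipitable water is the column-integrated vapour mass per unit area: PW = (1/g) Σ q̄ Δp, with q in kg/kg and Δp in Pa (1 kg/m² of water = 1 mm).
Layer 101–74 kPa: Δp = 270 hPa = 27000 Pa, q̄ = 0.0089 kg/kg → 0.0089 × 27000 / 9.8 = 24.52 mm
Layer 74–41 kPa: Δp = 330 hPa = 33000 Pa, q̄ = 0.0022 kg/kg → 0.0022 × 33000 / 9.8 = 7.41 mm
Layer 41–20 kPa: Δp = 210 hPa = 21000 Pa, q̄ = 0.0008 kg/kg → 0.0008 × 21000 / 9.8 = 1.71 mm
PW = 24.52 + 7.41 + 1.71 = 33.64 ≈ 33.6 mm.

PW ≈ 33.6 mm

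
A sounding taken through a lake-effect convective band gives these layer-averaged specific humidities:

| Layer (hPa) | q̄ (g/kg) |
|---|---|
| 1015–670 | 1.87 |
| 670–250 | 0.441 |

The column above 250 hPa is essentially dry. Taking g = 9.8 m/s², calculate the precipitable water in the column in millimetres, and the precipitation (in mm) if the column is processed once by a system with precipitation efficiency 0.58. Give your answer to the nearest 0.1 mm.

PW ≈ 8.5 mm; precipitation ≈ 4.9 mm

Precipitable water is the column-integrated vapour mass per unit area: PW = (1/g) Σ q̄ Δp, with q in kg/kg and Δp in Pa (1 kg/m² of water = 1 mm).
Layer 1015–670 hPa: Δp = 345 hPa = 34500 Pa, q̄ = 0.00187 kg/kg → 0.00187 × 34500 / 9.8 = 6.58 mm
Layer 670–250 hPa: Δp = 420 hPa = 42000 Pa, q̄ = 0.000441 kg/kg → 0.000441 × 42000 / 9.8 = 1.89 mm
PW = 6.58 + 1.89 = 8.47 ≈ 8.5 mm.
Precipitation = ε × PW = 0.58 × 8.5 = 4.9 mm.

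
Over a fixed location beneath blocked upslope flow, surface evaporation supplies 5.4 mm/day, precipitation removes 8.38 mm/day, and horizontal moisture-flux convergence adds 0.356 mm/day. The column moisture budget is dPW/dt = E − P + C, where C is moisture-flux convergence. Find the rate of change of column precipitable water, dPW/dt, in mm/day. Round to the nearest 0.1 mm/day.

dPW/dt = E − P + C = 5.4 − 8.38 + (0.356) = -2.6 mm/day.

dPW/dt ≈ -2.6 mm/day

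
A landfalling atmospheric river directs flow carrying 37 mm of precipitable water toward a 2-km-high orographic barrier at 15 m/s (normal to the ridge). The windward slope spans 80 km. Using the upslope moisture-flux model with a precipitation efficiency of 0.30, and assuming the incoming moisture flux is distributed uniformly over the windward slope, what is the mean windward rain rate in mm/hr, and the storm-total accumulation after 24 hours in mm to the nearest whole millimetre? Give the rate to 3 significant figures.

R ≈ 7.49 mm/hr; total ≈ 180 mm

Incoming column moisture flux per unit ridge length: F = V × PW = 15 × 37 = 555 mm·m/s.
Spread over the 80 km slope with efficiency ε = 0.30: R = ε·F/W = 0.30 × 555 / 80000 m = 2.081e-03 mm/s.
R = 2.081e-03 × 3600 = 7.49 mm/hr.
Over 24 h: total = 7.49 × 24 = 179.76 ≈ 180 mm.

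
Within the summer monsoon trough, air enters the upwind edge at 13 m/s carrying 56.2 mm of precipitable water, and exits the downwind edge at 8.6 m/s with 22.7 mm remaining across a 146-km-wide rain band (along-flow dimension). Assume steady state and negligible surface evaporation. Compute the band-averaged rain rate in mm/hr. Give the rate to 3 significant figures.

Column moisture flux per unit crosswind length is F = V × PW.
Inflow: F_in = 13 × 56.2 = 730.6 mm·m/s
Outflow: F_out = 8.6 × 22.7 = 195.22 mm·m/s
Steady-state rate R = (F_in − F_out)/L = (730.6 − 195.22) / 146000 m = 3.667e-03 mm/s.
R = 3.667e-03 × 3600 = 13.2 mm/hr.

R ≈ 13.2 mm/hr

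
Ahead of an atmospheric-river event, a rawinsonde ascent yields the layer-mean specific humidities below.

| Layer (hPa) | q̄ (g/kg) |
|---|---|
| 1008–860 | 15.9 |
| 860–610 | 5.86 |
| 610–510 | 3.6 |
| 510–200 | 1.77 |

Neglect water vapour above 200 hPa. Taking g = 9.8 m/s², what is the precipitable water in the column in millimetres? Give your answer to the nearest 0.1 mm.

PW ≈ 48.2 mm

Precipitable water is the column-integrated vapour mass per unit area: PW = (1/g) Σ q̄ Δp, with q in kg/kg and Δp in Pa (1 kg/m² of water = 1 mm).
Layer 1008–860 hPa: Δp = 148 hPa = 14800 Pa, q̄ = 0.0159 kg/kg → 0.0159 × 14800 / 9.8 = 24.01 mm
Layer 860–610 hPa: Δp = 250 hPa = 25000 Pa, q̄ = 0.00586 kg/kg → 0.00586 × 25000 / 9.8 = 14.95 mm
Layer 610–510 hPa: Δp = 100 hPa = 10000 Pa, q̄ = 0.0036 kg/kg → 0.0036 × 10000 / 9.8 = 3.67 mm
Layer 510–200 hPa: Δp = 310 hPa = 31000 Pa, q̄ = 0.00177 kg/kg → 0.00177 × 31000 / 9.8 = 5.60 mm
PW = 24.01 + 14.95 + 3.67 + 5.60 = 48.23 ≈ 48.2 mm.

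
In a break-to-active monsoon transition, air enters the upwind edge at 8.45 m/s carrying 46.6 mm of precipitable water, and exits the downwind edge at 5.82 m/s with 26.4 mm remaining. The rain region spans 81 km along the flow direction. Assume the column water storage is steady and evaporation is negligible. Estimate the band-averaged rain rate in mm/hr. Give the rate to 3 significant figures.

Column moisture flux per unit crosswind length is F = V × PW.
Inflow: F_in = 8.45 × 46.6 = 393.77 mm·m/s
Outflow: F_out = 5.82 × 26.4 = 153.648 mm·m/s
Steady-state rate R = (F_in − F_out)/L = (393.77 − 153.648) / 81000 m = 2.964e-03 mm/s.
R = 2.964e-03 × 3600 = 10.7 mm/hr.

R ≈ 10.7 mm/hr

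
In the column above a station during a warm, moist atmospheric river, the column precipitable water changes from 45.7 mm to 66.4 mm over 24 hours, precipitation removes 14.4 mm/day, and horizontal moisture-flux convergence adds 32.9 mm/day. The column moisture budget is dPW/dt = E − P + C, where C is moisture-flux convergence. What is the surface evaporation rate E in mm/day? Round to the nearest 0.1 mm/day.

dPW/dt = (66.4 − 45.7) mm / (24/24 day) = +20.700 mm/day.
E = dPW/dt + P − C = (+20.700) + 14.4 − (32.9) = 2.2 mm/day.

E ≈ 2.2 mm/day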